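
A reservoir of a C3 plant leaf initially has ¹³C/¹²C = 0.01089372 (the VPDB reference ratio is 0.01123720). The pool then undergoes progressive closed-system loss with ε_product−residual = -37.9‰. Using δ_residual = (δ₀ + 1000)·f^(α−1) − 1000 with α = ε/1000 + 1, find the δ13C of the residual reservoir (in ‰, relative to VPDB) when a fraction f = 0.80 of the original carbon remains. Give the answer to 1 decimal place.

δ₀ = (0.01089372/0.01123720 − 1)×1000 = (0.969434 − 1)×1000 = -30.566‰
α − 1 = ε/1000 = -0.0379
f^(α−1) = 0.80^(-0.0379) = 1.008493
δ_res = (-30.566 + 1000) × 1.008493 − 1000 = 977.667 − 1000 = -22.33‰

-22.3‰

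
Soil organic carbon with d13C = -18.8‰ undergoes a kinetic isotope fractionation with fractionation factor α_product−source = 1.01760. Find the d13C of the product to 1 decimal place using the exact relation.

-1.5‰

δ_product = (δ_source + 1000)·α − 1000
δ_product = (-18.8 + 1000) × 1.01760 − 1000
δ_product = 998.469 − 1000 = -1.53‰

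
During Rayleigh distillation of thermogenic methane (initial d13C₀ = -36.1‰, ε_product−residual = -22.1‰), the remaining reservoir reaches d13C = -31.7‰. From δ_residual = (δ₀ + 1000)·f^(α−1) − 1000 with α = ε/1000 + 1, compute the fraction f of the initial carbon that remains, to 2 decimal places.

0.81

α − 1 = ε/1000 = -0.0221
(δ_res + 1000)/(δ₀ + 1000) = (-31.7 + 1000)/(-36.1 + 1000) = 968.3/963.9 = 1.004565
f = 1.004565^(1/-0.0221) = exp(ln(1.004565)/-0.0221) = exp(0.00455/-0.0221)
f = exp(-0.2061) = 0.8138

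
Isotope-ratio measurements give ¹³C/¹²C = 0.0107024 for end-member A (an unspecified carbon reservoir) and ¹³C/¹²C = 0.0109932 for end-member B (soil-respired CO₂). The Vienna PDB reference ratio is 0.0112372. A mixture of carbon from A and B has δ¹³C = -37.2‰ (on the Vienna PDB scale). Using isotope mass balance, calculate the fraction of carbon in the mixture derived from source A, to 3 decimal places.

0.598

δ_A = (0.0107024/0.0112372 − 1)×1000 = (0.952408 − 1)×1000 = -47.592‰
δ_B = (0.0109932/0.0112372 − 1)×1000 = (0.978286 − 1)×1000 = -21.714‰
f_A = (δ_mix − δ_B)/(δ_A − δ_B) = (-37.2 − (-21.714))/(-47.592 − (-21.714))
f_A = -15.486 / -25.878 = 0.5984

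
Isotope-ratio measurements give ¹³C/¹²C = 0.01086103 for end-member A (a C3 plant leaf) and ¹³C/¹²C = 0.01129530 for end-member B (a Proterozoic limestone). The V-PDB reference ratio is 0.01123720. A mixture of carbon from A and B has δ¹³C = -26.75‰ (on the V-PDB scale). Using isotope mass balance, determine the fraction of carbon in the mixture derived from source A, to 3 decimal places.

0.826

δ_A = (0.01086103/0.01123720 − 1)×1000 = (0.966525 − 1)×1000 = -33.475‰
δ_B = (0.01129530/0.01123720 − 1)×1000 = (1.005170 − 1)×1000 = 5.170‰
f_A = (δ_mix − δ_B)/(δ_A − δ_B) = (-26.75 − (5.170))/(-33.475 − (5.170))
f_A = -31.920 / -38.646 = 0.8260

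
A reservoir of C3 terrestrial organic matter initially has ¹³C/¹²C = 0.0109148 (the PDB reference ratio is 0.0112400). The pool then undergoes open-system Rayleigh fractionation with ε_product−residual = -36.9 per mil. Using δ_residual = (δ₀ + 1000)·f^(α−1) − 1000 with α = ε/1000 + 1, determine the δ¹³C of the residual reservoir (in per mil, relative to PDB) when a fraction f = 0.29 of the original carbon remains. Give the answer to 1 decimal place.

δ₀ = (0.0109148/0.0112400 − 1)×1000 = (0.971068 − 1)×1000 = -28.932 per mil
α − 1 = ε/1000 = -0.0369
f^(α−1) = 0.29^(-0.0369) = 1.046737
δ_res = (-28.932 + 1000) × 1.046737 − 1000 = 1016.452 − 1000 = 16.45 per mil

16.5 per mil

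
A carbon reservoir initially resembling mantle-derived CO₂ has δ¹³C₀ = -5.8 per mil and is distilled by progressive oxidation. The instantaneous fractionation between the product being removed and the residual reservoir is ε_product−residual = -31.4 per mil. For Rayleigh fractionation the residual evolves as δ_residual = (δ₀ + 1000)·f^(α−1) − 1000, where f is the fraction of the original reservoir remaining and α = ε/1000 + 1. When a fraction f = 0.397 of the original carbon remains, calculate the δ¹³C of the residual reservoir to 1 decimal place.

23.5 per mil

Rayleigh residual: δ_res = (δ₀ + 1000)·f^(α−1) − 1000
α = ε/1000 + 1 = 0.96860, so α − 1 = -0.03140
f^(α−1) = 0.397^(-0.03140) = 1.029433
δ_res = (-5.8 + 1000) × 1.029433 − 1000 = 1023.462 − 1000 = 23.46 per mil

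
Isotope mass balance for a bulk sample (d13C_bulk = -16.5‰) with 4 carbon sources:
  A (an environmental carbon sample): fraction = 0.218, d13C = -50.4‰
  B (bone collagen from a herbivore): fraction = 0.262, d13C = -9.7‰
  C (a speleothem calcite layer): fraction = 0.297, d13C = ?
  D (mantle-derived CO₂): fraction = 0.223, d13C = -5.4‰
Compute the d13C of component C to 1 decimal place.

-6.0‰

Isotope mass balance: δ_bulk = Σ fᵢ·δᵢ.
-16.5 = 0.218×(-50.4) + 0.262×(-9.7) + 0.297×δ_C + 0.223×(-5.4)
0.297·δ_C = -16.5 − (-14.733) = -1.767
δ_C = -1.767 / 0.297 = -5.95‰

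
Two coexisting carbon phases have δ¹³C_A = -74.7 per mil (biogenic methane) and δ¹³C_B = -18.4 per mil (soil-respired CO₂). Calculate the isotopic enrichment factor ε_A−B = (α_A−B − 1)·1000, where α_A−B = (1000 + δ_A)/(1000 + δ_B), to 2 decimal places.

-57.36 per mil

α_A−B = (1000 + -74.7) / (1000 + -18.4) = 925.3 / 981.6 = 0.942645
ε_A−B = (0.942645 − 1) × 1000 = -57.355 per mil
(The approximation ε ≈ δ_A − δ_B would give -56.3 per mil.)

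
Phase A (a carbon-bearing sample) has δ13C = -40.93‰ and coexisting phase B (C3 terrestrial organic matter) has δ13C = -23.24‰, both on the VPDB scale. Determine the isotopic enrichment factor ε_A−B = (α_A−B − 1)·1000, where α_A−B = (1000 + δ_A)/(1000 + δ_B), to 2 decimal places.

-18.11‰

α_A−B = (1000 + -40.93) / (1000 + -23.24) = 959.07 / 976.76 = 0.981889
ε_A−B = (0.981889 − 1) × 1000 = -18.111‰
(The approximation ε ≈ δ_A − δ_B would give -17.69‰.)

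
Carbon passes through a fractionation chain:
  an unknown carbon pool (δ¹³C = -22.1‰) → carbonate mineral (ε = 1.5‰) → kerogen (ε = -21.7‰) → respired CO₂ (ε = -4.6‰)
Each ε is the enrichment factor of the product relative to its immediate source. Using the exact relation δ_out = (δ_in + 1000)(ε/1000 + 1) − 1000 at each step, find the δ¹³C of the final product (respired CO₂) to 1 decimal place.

step 1: δ = (-22.10 + 1000)·(1.5/1000 + 1) − 1000 = -20.63‰
step 2: δ = (-20.63 + 1000)·(-21.7/1000 + 1) − 1000 = -41.89‰
step 3: δ = (-41.89 + 1000)·(-4.6/1000 + 1) − 1000 = -46.29‰

-46.3‰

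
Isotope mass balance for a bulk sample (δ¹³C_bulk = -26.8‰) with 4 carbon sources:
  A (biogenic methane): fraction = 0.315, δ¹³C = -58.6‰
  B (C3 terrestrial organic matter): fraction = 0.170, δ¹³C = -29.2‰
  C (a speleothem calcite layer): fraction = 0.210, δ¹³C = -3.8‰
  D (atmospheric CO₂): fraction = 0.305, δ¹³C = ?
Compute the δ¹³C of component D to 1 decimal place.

-8.5‰

Isotope mass balance: δ_bulk = Σ fᵢ·δᵢ.
-26.8 = 0.315×(-58.6) + 0.170×(-29.2) + 0.210×(-3.8) + 0.305×δ_D
0.305·δ_D = -26.8 − (-24.221) = -2.579
δ_D = -2.579 / 0.305 = -8.46‰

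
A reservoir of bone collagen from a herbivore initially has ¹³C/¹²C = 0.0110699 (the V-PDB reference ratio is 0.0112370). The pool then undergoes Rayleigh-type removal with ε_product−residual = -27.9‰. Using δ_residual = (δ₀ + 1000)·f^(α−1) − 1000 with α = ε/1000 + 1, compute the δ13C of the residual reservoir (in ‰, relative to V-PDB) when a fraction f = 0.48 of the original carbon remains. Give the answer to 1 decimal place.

δ₀ = (0.0110699/0.0112370 − 1)×1000 = (0.985129 − 1)×1000 = -14.871‰
α − 1 = ε/1000 = -0.0279
f^(α−1) = 0.48^(-0.0279) = 1.020689
δ_res = (-14.871 + 1000) × 1.020689 − 1000 = 1005.511 − 1000 = 5.51‰

5.5‰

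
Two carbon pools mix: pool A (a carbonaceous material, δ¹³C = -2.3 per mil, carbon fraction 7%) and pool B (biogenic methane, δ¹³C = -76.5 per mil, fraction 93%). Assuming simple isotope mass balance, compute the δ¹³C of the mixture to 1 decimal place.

δ_mix = f_A·δ_A + f_B·δ_B
δ_mix = 0.07 × (-2.3) + 0.93 × (-76.5)
δ_mix = -0.16 + -71.15 = -71.31 per mil

-71.3 per mil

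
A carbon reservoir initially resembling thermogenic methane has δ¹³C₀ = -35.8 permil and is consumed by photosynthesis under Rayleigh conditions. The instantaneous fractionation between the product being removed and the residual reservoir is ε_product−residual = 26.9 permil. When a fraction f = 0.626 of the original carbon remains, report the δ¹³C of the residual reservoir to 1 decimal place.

-47.9 permil

Rayleigh residual: δ_res = (δ₀ + 1000)·f^(α−1) − 1000
α = ε/1000 + 1 = 1.02690, so α − 1 = 0.02690
f^(α−1) = 0.626^(0.02690) = 0.987479
δ_res = (-35.8 + 1000) × 0.987479 − 1000 = 952.127 − 1000 = -47.87 permil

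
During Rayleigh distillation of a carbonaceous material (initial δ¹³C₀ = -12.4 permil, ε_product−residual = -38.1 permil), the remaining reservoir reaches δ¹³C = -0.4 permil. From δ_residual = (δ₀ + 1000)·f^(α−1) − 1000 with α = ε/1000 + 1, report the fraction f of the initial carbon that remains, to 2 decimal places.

α − 1 = ε/1000 = -0.0381
(δ_res + 1000)/(δ₀ + 1000) = (-0.4 + 1000)/(-12.4 + 1000) = 999.6/987.6 = 1.012151
f = 1.012151^(1/-0.0381) = exp(ln(1.012151)/-0.0381) = exp(0.01208/-0.0381)
f = exp(-0.3170) = 0.7283

0.73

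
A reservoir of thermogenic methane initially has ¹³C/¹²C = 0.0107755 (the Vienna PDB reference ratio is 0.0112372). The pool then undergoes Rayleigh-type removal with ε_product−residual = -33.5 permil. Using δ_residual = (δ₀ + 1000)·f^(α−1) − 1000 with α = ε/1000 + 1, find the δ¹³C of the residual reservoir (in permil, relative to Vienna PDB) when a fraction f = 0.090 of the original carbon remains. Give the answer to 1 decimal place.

39.5 permil

δ₀ = (0.0107755/0.0112372 − 1)×1000 = (0.958913 − 1)×1000 = -41.087 permil
α − 1 = ε/1000 = -0.0335
f^(α−1) = 0.090^(-0.0335) = 1.084009
δ_res = (-41.087 + 1000) × 1.084009 − 1000 = 1039.471 − 1000 = 39.47 permil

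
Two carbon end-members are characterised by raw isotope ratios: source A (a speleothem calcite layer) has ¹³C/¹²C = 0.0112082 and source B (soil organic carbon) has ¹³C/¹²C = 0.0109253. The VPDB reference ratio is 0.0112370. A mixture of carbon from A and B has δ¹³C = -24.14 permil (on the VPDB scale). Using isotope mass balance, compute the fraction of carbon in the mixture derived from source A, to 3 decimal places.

δ_A = (0.0112082/0.0112370 − 1)×1000 = (0.997437 − 1)×1000 = -2.563 permil
δ_B = (0.0109253/0.0112370 − 1)×1000 = (0.972261 − 1)×1000 = -27.739 permil
f_A = (δ_mix − δ_B)/(δ_A − δ_B) = (-24.14 − (-27.739))/(-2.563 − (-27.739))
f_A = 3.599 / 25.176 = 0.1429

0.143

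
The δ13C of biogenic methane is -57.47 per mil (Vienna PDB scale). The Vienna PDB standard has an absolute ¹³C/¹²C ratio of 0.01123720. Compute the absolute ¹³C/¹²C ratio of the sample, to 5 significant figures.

0.010591

R_sample = R_standard × (δ13C/1000 + 1)
R_sample = 0.01123720 × (-57.47/1000 + 1) = 0.01123720 × 0.942530
R_sample = 0.0105914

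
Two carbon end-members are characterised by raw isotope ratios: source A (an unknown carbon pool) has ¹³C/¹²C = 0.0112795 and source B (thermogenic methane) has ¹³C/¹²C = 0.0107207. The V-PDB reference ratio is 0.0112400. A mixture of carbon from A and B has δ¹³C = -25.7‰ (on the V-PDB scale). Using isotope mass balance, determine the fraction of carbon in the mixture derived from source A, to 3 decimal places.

δ_A = (0.0112795/0.0112400 − 1)×1000 = (1.003514 − 1)×1000 = 3.514‰
δ_B = (0.0107207/0.0112400 − 1)×1000 = (0.953799 − 1)×1000 = -46.201‰
f_A = (δ_mix − δ_B)/(δ_A − δ_B) = (-25.7 − (-46.201))/(3.514 − (-46.201))
f_A = 20.501 / 49.715 = 0.4124

0.412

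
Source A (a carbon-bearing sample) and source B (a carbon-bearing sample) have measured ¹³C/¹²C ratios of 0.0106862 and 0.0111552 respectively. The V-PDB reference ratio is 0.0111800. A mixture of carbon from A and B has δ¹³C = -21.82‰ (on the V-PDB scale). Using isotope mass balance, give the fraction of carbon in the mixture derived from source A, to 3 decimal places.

δ_A = (0.0106862/0.0111800 − 1)×1000 = (0.955832 − 1)×1000 = -44.168‰
δ_B = (0.0111552/0.0111800 − 1)×1000 = (0.997782 − 1)×1000 = -2.218‰
f_A = (δ_mix − δ_B)/(δ_A − δ_B) = (-21.82 − (-2.218))/(-44.168 − (-2.218))
f_A = -19.602 / -41.950 = 0.4673

0.467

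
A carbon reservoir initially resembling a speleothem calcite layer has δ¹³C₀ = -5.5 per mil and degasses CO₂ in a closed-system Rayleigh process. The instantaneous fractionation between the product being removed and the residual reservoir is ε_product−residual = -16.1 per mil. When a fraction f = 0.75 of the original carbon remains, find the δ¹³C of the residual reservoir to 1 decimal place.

-0.9 per mil

Rayleigh residual: δ_res = (δ₀ + 1000)·f^(α−1) − 1000
α = ε/1000 + 1 = 0.98390, so α − 1 = -0.01610
f^(α−1) = 0.75^(-0.01610) = 1.004642
δ_res = (-5.5 + 1000) × 1.004642 − 1000 = 999.117 − 1000 = -0.88 per mil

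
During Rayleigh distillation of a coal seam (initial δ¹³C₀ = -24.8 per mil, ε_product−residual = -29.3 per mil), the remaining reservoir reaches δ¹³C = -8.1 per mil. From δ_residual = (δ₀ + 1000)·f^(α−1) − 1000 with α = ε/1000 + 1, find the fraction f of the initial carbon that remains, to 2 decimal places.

α − 1 = ε/1000 = -0.0293
(δ_res + 1000)/(δ₀ + 1000) = (-8.1 + 1000)/(-24.8 + 1000) = 991.9/975.2 = 1.017125
f = 1.017125^(1/-0.0293) = exp(ln(1.017125)/-0.0293) = exp(0.01698/-0.0293)
f = exp(-0.5795) = 0.5602

0.56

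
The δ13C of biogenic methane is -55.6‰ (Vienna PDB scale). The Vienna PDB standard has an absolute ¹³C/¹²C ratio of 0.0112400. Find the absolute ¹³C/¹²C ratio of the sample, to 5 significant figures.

R_sample = R_standard × (δ13C/1000 + 1)
R_sample = 0.0112400 × (-55.6/1000 + 1) = 0.0112400 × 0.944400
R_sample = 0.0106151

0.010615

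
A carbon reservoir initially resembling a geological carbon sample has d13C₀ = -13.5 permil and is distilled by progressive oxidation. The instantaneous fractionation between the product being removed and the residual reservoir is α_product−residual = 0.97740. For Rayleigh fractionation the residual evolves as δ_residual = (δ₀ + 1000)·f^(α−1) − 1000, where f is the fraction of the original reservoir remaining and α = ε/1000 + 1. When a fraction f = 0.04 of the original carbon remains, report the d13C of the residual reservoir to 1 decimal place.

Rayleigh residual: δ_res = (δ₀ + 1000)·f^(α−1) − 1000
α − 1 = -0.02260
f^(α−1) = 0.04^(-0.02260) = 1.075458
δ_res = (-13.5 + 1000) × 1.075458 − 1000 = 1060.939 − 1000 = 60.94 permil

60.9 permil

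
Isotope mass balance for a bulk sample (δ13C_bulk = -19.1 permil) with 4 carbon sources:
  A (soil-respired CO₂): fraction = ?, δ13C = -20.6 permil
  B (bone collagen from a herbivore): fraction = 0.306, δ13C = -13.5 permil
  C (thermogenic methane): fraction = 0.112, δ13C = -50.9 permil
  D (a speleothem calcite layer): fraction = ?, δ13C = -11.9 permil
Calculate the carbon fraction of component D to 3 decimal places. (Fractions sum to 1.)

0.313

Let f_D and f_A be the unknown fractions; fractions sum to 1 so f_D + f_A = 0.582.
Mass balance: Σ fᵢ·δᵢ = δ_bulk ⇒ f_D·(-11.9) + f_A·(-20.6) = -19.1 − (-9.832) = -9.268
Substitute f_A = 0.582 − f_D:
f_D·(-11.9 − -20.6) = -9.268 − 0.582×(-20.6) = 2.721
f_D = 2.721 / 8.7 = 0.3128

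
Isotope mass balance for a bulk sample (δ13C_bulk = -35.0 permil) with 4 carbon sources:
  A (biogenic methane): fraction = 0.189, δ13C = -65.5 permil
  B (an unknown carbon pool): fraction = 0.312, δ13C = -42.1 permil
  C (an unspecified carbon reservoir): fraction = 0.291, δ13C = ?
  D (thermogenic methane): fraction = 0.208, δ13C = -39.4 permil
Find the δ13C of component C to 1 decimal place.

-4.4 permil

Isotope mass balance: δ_bulk = Σ fᵢ·δᵢ.
-35.0 = 0.189×(-65.5) + 0.312×(-42.1) + 0.291×δ_C + 0.208×(-39.4)
0.291·δ_C = -35.0 − (-33.710) = -1.290
δ_C = -1.290 / 0.291 = -4.43 permil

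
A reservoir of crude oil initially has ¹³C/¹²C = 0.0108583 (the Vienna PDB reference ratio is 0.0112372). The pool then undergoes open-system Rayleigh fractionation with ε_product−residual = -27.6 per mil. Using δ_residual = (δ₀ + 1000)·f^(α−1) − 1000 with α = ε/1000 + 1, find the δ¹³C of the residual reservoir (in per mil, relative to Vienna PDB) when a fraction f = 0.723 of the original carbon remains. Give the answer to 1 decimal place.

-25.0 per mil

δ₀ = (0.0108583/0.0112372 − 1)×1000 = (0.966282 − 1)×1000 = -33.718 per mil
α − 1 = ε/1000 = -0.0276
f^(α−1) = 0.723^(-0.0276) = 1.008992
δ_res = (-33.718 + 1000) × 1.008992 − 1000 = 974.971 − 1000 = -25.03 per mil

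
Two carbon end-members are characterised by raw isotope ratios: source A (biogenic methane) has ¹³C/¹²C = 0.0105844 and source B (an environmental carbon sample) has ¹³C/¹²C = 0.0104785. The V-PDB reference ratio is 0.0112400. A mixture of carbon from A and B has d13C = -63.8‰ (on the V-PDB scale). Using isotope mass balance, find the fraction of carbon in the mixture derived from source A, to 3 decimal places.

0.419

δ_A = (0.0105844/0.0112400 − 1)×1000 = (0.941673 − 1)×1000 = -58.327‰
δ_B = (0.0104785/0.0112400 − 1)×1000 = (0.932251 − 1)×1000 = -67.749‰
f_A = (δ_mix − δ_B)/(δ_A − δ_B) = (-63.8 − (-67.749))/(-58.327 − (-67.749))
f_A = 3.949 / 9.422 = 0.4192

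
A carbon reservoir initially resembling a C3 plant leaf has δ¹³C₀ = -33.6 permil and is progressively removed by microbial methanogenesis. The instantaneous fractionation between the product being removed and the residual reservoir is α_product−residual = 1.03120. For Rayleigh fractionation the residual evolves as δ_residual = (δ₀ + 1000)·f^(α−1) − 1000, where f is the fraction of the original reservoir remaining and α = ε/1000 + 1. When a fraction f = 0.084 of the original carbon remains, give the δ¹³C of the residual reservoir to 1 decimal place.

-105.5 permil

Rayleigh residual: δ_res = (δ₀ + 1000)·f^(α−1) − 1000
α − 1 = 0.03120
f^(α−1) = 0.084^(0.03120) = 0.925630
δ_res = (-33.6 + 1000) × 0.925630 − 1000 = 894.529 − 1000 = -105.47 permil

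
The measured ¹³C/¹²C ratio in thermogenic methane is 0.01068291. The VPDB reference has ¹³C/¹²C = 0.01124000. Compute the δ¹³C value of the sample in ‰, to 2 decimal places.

δ¹³C = (R_sample / R_standard − 1) × 1000
R_sample / R_standard = 0.01068291 / 0.01124000 = 0.950437
δ¹³C = (0.950437 − 1) × 1000 = -49.563‰

-49.56‰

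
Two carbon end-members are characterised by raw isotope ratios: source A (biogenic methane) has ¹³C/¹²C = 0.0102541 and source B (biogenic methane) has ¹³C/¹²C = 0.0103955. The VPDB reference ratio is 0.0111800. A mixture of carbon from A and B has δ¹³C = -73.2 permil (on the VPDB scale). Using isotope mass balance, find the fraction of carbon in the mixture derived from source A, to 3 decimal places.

0.240

δ_A = (0.0102541/0.0111800 − 1)×1000 = (0.917182 − 1)×1000 = -82.818 permil
δ_B = (0.0103955/0.0111800 − 1)×1000 = (0.929830 − 1)×1000 = -70.170 permil
f_A = (δ_mix − δ_B)/(δ_A − δ_B) = (-73.2 − (-70.170))/(-82.818 − (-70.170))
f_A = -3.030 / -12.648 = 0.2396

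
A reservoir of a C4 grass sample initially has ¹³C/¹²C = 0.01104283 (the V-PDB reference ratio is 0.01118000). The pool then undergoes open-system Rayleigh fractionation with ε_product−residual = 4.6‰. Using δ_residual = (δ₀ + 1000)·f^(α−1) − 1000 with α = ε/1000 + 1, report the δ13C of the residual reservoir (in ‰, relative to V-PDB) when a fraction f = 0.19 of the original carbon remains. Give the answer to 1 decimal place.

-19.8‰

δ₀ = (0.01104283/0.01118000 − 1)×1000 = (0.987731 − 1)×1000 = -12.269‰
α − 1 = ε/1000 = 0.0046
f^(α−1) = 0.19^(0.0046) = 0.992390
δ_res = (-12.269 + 1000) × 0.992390 − 1000 = 980.214 − 1000 = -19.79‰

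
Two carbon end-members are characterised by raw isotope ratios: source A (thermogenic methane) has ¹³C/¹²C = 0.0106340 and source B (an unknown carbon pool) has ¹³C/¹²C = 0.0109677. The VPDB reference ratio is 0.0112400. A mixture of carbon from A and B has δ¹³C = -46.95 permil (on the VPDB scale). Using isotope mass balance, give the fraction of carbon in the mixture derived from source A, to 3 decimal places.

δ_A = (0.0106340/0.0112400 − 1)×1000 = (0.946085 − 1)×1000 = -53.915 permil
δ_B = (0.0109677/0.0112400 − 1)×1000 = (0.975774 − 1)×1000 = -24.226 permil
f_A = (δ_mix − δ_B)/(δ_A − δ_B) = (-46.95 − (-24.226))/(-53.915 − (-24.226))
f_A = -22.724 / -29.689 = 0.7654

0.765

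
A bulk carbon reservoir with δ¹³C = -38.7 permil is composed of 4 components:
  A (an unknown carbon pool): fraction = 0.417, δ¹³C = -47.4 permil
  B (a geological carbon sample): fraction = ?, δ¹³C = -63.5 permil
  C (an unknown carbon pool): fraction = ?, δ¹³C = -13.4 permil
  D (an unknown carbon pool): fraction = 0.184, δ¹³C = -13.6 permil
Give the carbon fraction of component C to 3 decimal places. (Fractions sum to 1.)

0.178

Let f_C and f_B be the unknown fractions; fractions sum to 1 so f_C + f_B = 0.399.
Mass balance: Σ fᵢ·δᵢ = δ_bulk ⇒ f_C·(-13.4) + f_B·(-63.5) = -38.7 − (-22.268) = -16.432
Substitute f_B = 0.399 − f_C:
f_C·(-13.4 − -63.5) = -16.432 − 0.399×(-63.5) = 8.905
f_C = 8.905 / 50.1 = 0.1777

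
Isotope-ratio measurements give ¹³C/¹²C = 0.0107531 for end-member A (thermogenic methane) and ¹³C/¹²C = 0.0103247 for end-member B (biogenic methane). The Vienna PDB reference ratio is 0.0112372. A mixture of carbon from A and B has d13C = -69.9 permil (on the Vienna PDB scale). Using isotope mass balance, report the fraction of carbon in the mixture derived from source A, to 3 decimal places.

δ_A = (0.0107531/0.0112372 − 1)×1000 = (0.956920 − 1)×1000 = -43.080 permil
δ_B = (0.0103247/0.0112372 − 1)×1000 = (0.918796 − 1)×1000 = -81.204 permil
f_A = (δ_mix − δ_B)/(δ_A − δ_B) = (-69.9 − (-81.204))/(-43.080 − (-81.204))
f_A = 11.304 / 38.123 = 0.2965

0.296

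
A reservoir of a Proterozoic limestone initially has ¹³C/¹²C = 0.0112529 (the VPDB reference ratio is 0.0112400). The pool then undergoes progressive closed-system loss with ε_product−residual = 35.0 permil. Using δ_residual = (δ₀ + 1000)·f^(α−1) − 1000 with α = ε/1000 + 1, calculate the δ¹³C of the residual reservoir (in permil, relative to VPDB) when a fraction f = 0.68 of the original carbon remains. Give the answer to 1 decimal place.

-12.3 permil

δ₀ = (0.0112529/0.0112400 − 1)×1000 = (1.001148 − 1)×1000 = 1.148 permil
α − 1 = ε/1000 = 0.0350
f^(α−1) = 0.68^(0.0350) = 0.986593
δ_res = (1.148 + 1000) × 0.986593 − 1000 = 987.725 − 1000 = -12.28 permil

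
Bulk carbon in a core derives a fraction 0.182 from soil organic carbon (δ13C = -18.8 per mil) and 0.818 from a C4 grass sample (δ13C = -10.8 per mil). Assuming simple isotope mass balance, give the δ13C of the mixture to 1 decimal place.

δ_mix = f_A·δ_A + f_B·δ_B
δ_mix = 0.182 × (-18.8) + 0.818 × (-10.8)
δ_mix = -3.42 + -8.83 = -12.26 per mil

-12.3 per mil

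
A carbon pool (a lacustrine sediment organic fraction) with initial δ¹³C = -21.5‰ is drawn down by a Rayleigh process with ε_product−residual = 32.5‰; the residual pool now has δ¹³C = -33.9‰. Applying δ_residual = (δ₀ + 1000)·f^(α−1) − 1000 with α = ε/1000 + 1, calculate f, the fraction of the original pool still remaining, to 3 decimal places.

0.675

α − 1 = ε/1000 = 0.0325
(δ_res + 1000)/(δ₀ + 1000) = (-33.9 + 1000)/(-21.5 + 1000) = 966.1/978.5 = 0.987328
f = 0.987328^(1/0.0325) = exp(ln(0.987328)/0.0325) = exp(-0.01275/0.0325)
f = exp(-0.3924) = 0.6754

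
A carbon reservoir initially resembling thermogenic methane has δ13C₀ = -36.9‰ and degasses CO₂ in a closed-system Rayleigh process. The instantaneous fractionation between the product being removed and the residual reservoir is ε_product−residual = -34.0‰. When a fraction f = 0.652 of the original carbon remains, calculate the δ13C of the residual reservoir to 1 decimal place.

-22.8‰

Rayleigh residual: δ_res = (δ₀ + 1000)·f^(α−1) − 1000
α = ε/1000 + 1 = 0.96600, so α − 1 = -0.03400
f^(α−1) = 0.652^(-0.03400) = 1.014648
δ_res = (-36.9 + 1000) × 1.014648 − 1000 = 977.208 − 1000 = -22.79‰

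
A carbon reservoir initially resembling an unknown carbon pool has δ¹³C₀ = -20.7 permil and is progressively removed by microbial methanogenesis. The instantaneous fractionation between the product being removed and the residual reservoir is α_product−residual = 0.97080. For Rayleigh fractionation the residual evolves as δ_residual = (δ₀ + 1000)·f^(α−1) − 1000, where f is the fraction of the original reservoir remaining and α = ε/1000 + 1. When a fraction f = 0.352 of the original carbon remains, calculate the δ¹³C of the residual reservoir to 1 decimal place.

Rayleigh residual: δ_res = (δ₀ + 1000)·f^(α−1) − 1000
α − 1 = -0.02920
f^(α−1) = 0.352^(-0.02920) = 1.030958
δ_res = (-20.7 + 1000) × 1.030958 − 1000 = 1009.617 − 1000 = 9.62 permil

9.6 permil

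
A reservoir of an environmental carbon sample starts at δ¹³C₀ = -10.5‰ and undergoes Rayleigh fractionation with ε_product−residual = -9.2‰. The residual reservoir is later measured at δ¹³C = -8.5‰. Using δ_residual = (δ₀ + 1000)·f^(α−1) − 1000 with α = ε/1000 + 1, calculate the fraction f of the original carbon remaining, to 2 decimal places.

α − 1 = ε/1000 = -0.0092
(δ_res + 1000)/(δ₀ + 1000) = (-8.5 + 1000)/(-10.5 + 1000) = 991.5/989.5 = 1.002021
f = 1.002021^(1/-0.0092) = exp(ln(1.002021)/-0.0092) = exp(0.00202/-0.0092)
f = exp(-0.2195) = 0.8029

0.80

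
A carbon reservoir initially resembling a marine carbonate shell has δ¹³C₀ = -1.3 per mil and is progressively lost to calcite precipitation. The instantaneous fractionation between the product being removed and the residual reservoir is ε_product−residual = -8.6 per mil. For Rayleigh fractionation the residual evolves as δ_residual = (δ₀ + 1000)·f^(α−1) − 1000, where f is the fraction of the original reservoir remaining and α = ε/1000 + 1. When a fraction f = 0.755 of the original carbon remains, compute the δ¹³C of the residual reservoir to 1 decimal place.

1.1 per mil

Rayleigh residual: δ_res = (δ₀ + 1000)·f^(α−1) − 1000
α = ε/1000 + 1 = 0.99140, so α − 1 = -0.00860
f^(α−1) = 0.755^(-0.00860) = 1.002420
δ_res = (-1.3 + 1000) × 1.002420 − 1000 = 1001.117 − 1000 = 1.12 per mil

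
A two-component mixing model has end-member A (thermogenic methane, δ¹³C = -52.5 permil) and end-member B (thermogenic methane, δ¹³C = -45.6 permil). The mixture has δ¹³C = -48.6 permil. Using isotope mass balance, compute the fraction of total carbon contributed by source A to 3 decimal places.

δ_mix = f_A·δ_A + (1 − f_A)·δ_B  ⇒  f_A = (δ_mix − δ_B)/(δ_A − δ_B)
f_A = (-48.6 − (-45.6)) / (-52.5 − (-45.6))
f_A = -3.0 / -6.9 = 0.4348

0.435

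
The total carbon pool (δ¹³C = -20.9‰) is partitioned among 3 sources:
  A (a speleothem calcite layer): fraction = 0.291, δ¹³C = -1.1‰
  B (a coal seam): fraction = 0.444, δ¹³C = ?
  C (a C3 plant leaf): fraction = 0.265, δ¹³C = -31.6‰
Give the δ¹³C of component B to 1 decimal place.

-27.5‰

Isotope mass balance: δ_bulk = Σ fᵢ·δᵢ.
-20.9 = 0.291×(-1.1) + 0.444×δ_B + 0.265×(-31.6)
0.444·δ_B = -20.9 − (-8.694) = -12.206
δ_B = -12.206 / 0.444 = -27.49‰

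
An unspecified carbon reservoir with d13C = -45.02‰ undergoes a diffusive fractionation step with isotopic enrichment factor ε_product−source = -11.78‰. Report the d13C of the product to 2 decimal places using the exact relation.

-56.27‰

To first order, δ_product ≈ δ_source + ε = -56.80‰.
Exactly, δ_product = (δ_source + 1000)·(ε/1000 + 1) − 1000.
δ_product = (-45.02 + 1000) × (-11.78/1000 + 1) − 1000
δ_product = -56.270‰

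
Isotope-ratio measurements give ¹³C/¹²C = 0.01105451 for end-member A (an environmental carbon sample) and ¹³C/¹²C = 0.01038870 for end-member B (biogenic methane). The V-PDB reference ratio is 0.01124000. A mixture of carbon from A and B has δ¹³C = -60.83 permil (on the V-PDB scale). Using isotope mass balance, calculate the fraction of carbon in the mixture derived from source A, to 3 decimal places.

δ_A = (0.01105451/0.01124000 − 1)×1000 = (0.983497 − 1)×1000 = -16.503 permil
δ_B = (0.01038870/0.01124000 − 1)×1000 = (0.924262 − 1)×1000 = -75.738 permil
f_A = (δ_mix − δ_B)/(δ_A − δ_B) = (-60.83 − (-75.738))/(-16.503 − (-75.738))
f_A = 14.908 / 59.236 = 0.2517

0.252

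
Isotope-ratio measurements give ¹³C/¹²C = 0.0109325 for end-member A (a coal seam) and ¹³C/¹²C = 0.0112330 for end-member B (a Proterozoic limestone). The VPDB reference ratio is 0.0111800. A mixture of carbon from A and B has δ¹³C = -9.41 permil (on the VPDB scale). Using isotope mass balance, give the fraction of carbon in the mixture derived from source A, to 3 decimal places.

0.526

δ_A = (0.0109325/0.0111800 − 1)×1000 = (0.977862 − 1)×1000 = -22.138 permil
δ_B = (0.0112330/0.0111800 − 1)×1000 = (1.004741 − 1)×1000 = 4.741 permil
f_A = (δ_mix − δ_B)/(δ_A − δ_B) = (-9.41 − (4.741))/(-22.138 − (4.741))
f_A = -14.151 / -26.878 = 0.5265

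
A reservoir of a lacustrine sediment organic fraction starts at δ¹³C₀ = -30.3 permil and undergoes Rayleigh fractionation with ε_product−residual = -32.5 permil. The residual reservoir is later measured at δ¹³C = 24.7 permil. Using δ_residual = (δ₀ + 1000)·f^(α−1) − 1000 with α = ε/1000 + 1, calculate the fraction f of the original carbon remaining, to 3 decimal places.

0.183

α − 1 = ε/1000 = -0.0325
(δ_res + 1000)/(δ₀ + 1000) = (24.7 + 1000)/(-30.3 + 1000) = 1024.7/969.7 = 1.056719
f = 1.056719^(1/-0.0325) = exp(ln(1.056719)/-0.0325) = exp(0.05517/-0.0325)
f = exp(-1.6975) = 0.1831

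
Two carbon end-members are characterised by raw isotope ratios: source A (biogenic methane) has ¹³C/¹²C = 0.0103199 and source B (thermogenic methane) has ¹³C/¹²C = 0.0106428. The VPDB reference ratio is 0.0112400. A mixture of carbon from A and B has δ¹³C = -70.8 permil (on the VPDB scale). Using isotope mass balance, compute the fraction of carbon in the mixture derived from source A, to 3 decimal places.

δ_A = (0.0103199/0.0112400 − 1)×1000 = (0.918141 − 1)×1000 = -81.859 permil
δ_B = (0.0106428/0.0112400 − 1)×1000 = (0.946868 − 1)×1000 = -53.132 permil
f_A = (δ_mix − δ_B)/(δ_A − δ_B) = (-70.8 − (-53.132))/(-81.859 − (-53.132))
f_A = -17.668 / -28.728 = 0.6150

0.615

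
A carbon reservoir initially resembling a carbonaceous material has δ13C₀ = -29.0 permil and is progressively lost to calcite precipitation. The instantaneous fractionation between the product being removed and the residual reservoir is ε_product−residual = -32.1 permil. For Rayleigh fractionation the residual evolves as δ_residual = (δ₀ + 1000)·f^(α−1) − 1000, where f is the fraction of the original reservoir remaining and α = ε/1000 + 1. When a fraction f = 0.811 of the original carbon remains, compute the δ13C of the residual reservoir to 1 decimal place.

Rayleigh residual: δ_res = (δ₀ + 1000)·f^(α−1) − 1000
α = ε/1000 + 1 = 0.96790, so α − 1 = -0.03210
f^(α−1) = 0.811^(-0.03210) = 1.006747
δ_res = (-29.0 + 1000) × 1.006747 − 1000 = 977.552 − 1000 = -22.45 permil

-22.4 permil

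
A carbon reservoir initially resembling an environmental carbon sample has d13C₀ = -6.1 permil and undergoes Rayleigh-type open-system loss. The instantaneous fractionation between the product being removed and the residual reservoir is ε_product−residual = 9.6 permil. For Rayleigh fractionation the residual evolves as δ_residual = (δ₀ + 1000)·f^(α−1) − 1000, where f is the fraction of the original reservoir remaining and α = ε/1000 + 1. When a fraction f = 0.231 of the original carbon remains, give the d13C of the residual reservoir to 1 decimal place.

-20.0 permil

Rayleigh residual: δ_res = (δ₀ + 1000)·f^(α−1) − 1000
α = ε/1000 + 1 = 1.00960, so α − 1 = 0.00960
f^(α−1) = 0.231^(0.00960) = 0.986031
δ_res = (-6.1 + 1000) × 0.986031 − 1000 = 980.016 − 1000 = -19.98 permil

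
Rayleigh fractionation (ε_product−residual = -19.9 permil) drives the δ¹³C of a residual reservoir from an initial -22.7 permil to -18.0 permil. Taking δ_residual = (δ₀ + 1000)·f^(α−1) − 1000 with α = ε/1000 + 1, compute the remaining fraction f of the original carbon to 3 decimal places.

0.786

α − 1 = ε/1000 = -0.0199
(δ_res + 1000)/(δ₀ + 1000) = (-18.0 + 1000)/(-22.7 + 1000) = 982.0/977.3 = 1.004809
f = 1.004809^(1/-0.0199) = exp(ln(1.004809)/-0.0199) = exp(0.00480/-0.0199)
f = exp(-0.2411) = 0.7858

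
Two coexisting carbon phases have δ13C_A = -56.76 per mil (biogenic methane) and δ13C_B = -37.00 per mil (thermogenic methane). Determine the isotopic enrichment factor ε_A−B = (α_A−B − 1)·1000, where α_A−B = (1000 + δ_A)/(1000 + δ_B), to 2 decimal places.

α_A−B = (1000 + -56.76) / (1000 + -37.00) = 943.24 / 963.00 = 0.979481
ε_A−B = (0.979481 − 1) × 1000 = -20.519 per mil
(The approximation ε ≈ δ_A − δ_B would give -19.76 per mil.)

-20.52 per mil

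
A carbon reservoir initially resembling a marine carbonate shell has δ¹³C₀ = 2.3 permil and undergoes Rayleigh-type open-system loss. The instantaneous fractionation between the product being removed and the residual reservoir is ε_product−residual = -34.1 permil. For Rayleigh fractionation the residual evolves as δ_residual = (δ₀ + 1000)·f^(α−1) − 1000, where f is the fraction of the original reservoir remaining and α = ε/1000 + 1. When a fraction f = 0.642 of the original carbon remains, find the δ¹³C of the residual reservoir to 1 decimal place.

Rayleigh residual: δ_res = (δ₀ + 1000)·f^(α−1) − 1000
α = ε/1000 + 1 = 0.96590, so α − 1 = -0.03410
f^(α−1) = 0.642^(-0.03410) = 1.015227
δ_res = (2.3 + 1000) × 1.015227 − 1000 = 1017.562 − 1000 = 17.56 permil

17.6 permil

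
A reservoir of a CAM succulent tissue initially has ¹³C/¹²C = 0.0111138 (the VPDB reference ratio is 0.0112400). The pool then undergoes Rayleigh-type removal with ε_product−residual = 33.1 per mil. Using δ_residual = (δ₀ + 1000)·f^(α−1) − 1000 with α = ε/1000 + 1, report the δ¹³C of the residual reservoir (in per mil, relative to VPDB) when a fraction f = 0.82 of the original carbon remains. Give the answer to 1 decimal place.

-17.7 per mil

δ₀ = (0.0111138/0.0112400 − 1)×1000 = (0.988772 − 1)×1000 = -11.228 per mil
α − 1 = ε/1000 = 0.0331
f^(α−1) = 0.82^(0.0331) = 0.993453
δ_res = (-11.228 + 1000) × 0.993453 − 1000 = 982.299 − 1000 = -17.70 per mil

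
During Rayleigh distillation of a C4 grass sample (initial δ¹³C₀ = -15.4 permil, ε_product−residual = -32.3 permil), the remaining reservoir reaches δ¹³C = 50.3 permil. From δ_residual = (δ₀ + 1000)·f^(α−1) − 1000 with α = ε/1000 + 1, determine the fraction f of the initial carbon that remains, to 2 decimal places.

0.14

α − 1 = ε/1000 = -0.0323
(δ_res + 1000)/(δ₀ + 1000) = (50.3 + 1000)/(-15.4 + 1000) = 1050.3/984.6 = 1.066728
f = 1.066728^(1/-0.0323) = exp(ln(1.066728)/-0.0323) = exp(0.06460/-0.0323)
f = exp(-1.9999) = 0.1354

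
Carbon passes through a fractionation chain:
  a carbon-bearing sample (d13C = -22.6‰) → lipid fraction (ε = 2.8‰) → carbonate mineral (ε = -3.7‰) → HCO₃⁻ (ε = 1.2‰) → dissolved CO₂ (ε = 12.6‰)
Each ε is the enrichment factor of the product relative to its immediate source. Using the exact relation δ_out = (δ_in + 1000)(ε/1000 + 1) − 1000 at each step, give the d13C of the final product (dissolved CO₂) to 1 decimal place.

step 1: δ = (-22.60 + 1000)·(2.8/1000 + 1) − 1000 = -19.86‰
step 2: δ = (-19.86 + 1000)·(-3.7/1000 + 1) − 1000 = -23.49‰
step 3: δ = (-23.49 + 1000)·(1.2/1000 + 1) − 1000 = -22.32‰
step 4: δ = (-22.32 + 1000)·(12.6/1000 + 1) − 1000 = -10.00‰

-10.0‰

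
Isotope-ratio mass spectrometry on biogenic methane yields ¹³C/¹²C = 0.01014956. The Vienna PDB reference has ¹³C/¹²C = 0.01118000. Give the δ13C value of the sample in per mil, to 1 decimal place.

-92.2 per mil

δ13C = (R_sample / R_standard − 1) × 1000
R_sample / R_standard = 0.01014956 / 0.01118000 = 0.907832
δ13C = (0.907832 − 1) × 1000 = -92.17 per mil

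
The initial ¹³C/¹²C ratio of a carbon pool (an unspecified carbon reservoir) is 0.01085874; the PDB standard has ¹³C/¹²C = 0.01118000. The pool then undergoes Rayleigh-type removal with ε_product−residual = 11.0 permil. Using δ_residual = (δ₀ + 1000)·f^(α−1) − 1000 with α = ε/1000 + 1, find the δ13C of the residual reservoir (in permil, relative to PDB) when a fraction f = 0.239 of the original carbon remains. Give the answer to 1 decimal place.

-43.9 permil

δ₀ = (0.01085874/0.01118000 − 1)×1000 = (0.971265 − 1)×1000 = -28.735 permil
α − 1 = ε/1000 = 0.0110
f^(α−1) = 0.239^(0.0110) = 0.984379
δ_res = (-28.735 + 1000) × 0.984379 − 1000 = 956.093 − 1000 = -43.91 permil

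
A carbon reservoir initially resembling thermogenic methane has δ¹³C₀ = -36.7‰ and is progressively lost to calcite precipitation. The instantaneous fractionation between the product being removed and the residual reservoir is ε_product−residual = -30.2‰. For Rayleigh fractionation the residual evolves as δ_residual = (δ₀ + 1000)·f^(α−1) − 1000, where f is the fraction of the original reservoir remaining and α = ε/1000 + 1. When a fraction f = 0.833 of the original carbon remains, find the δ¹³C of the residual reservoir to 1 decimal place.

-31.4‰

Rayleigh residual: δ_res = (δ₀ + 1000)·f^(α−1) − 1000
α = ε/1000 + 1 = 0.96980, so α − 1 = -0.03020
f^(α−1) = 0.833^(-0.03020) = 1.005533
δ_res = (-36.7 + 1000) × 1.005533 − 1000 = 968.630 − 1000 = -31.37‰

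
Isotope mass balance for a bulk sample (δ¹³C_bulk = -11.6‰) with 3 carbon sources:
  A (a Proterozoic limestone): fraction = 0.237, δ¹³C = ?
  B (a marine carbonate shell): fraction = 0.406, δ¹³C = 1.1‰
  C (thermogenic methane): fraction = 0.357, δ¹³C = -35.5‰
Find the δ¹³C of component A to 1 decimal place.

2.6‰

Isotope mass balance: δ_bulk = Σ fᵢ·δᵢ.
-11.6 = 0.237×δ_A + 0.406×(1.1) + 0.357×(-35.5)
0.237·δ_A = -11.6 − (-12.227) = 0.627
δ_A = 0.627 / 0.237 = 2.65‰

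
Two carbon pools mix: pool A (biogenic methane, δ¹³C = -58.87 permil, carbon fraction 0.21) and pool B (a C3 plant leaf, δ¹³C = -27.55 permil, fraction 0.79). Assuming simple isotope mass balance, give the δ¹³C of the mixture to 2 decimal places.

-34.13 permil

δ_mix = f_A·δ_A + f_B·δ_B
δ_mix = 0.21 × (-58.87) + 0.79 × (-27.55)
δ_mix = -12.363 + -21.765 = -34.127 permil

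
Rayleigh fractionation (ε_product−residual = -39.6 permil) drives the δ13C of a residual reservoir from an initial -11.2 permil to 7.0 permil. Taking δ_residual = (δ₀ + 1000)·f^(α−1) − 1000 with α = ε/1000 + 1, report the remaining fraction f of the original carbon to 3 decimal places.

0.631

α − 1 = ε/1000 = -0.0396
(δ_res + 1000)/(δ₀ + 1000) = (7.0 + 1000)/(-11.2 + 1000) = 1007.0/988.8 = 1.018406
f = 1.018406^(1/-0.0396) = exp(ln(1.018406)/-0.0396) = exp(0.01824/-0.0396)
f = exp(-0.4606) = 0.6309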